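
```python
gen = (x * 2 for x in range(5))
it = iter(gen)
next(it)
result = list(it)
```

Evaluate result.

Step 1: Generator produces [0, 2, 4, 6, 8].
Step 2: next(it) consumes first element (0).
Step 3: list(it) collects remaining: [2, 4, 6, 8].
Therefore result = [2, 4, 6, 8].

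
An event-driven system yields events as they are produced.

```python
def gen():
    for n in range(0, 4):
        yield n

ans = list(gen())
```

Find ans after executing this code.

Step 1: The generator yields each value from range(0, 4).
Step 2: list() consumes all yields: [0, 1, 2, 3].
Therefore ans = [0, 1, 2, 3].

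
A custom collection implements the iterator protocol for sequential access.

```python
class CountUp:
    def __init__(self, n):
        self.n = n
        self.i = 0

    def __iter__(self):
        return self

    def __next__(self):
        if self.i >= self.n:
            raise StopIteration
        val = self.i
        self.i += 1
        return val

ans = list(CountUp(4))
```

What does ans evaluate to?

Step 1: CountUp(4) creates an iterator counting 0 to 3.
Step 2: list() consumes all values: [0, 1, 2, 3].
Therefore ans = [0, 1, 2, 3].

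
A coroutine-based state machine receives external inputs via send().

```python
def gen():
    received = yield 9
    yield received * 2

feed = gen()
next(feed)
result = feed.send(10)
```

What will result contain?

Step 1: next(feed) advances to first yield, producing 9.
Step 2: send(10) resumes, received = 10.
Step 3: yield received * 2 = 10 * 2 = 20.
Therefore result = 20.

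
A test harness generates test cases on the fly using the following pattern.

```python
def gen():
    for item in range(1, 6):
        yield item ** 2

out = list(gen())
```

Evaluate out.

Step 1: For each item in range(1, 6), yield item**2:
  item=1: yield 1**2 = 1
  item=2: yield 2**2 = 4
  item=3: yield 3**2 = 9
  item=4: yield 4**2 = 16
  item=5: yield 5**2 = 25
Therefore out = [1, 4, 9, 16, 25].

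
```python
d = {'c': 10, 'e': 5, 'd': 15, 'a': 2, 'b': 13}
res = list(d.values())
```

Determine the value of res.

Step 1: d.values() returns the dictionary values in insertion order.
Therefore res = [10, 5, 15, 2, 13].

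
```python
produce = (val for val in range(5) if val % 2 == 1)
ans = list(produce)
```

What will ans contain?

Step 1: Filter range(5) keeping only odd values:
  val=0: even, excluded
  val=1: odd, included
  val=2: even, excluded
  val=3: odd, included
  val=4: even, excluded
Therefore ans = [1, 3].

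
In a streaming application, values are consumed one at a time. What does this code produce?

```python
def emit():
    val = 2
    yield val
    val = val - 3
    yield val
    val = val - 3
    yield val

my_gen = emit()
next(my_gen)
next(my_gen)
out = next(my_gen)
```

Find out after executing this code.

Step 1: Trace through generator execution:
  Yield 1: val starts at 2, yield 2
  Yield 2: val = 2 - 3 = -1, yield -1
  Yield 3: val = -1 - 3 = -4, yield -4
Step 2: First next() gets 2, second next() gets the second value, third next() yields -4.
Therefore out = -4.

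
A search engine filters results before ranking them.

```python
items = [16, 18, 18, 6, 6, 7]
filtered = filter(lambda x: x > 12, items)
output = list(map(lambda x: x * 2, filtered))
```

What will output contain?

Step 1: Filter items for elements > 12:
  16: kept
  18: kept
  18: kept
  6: removed
  6: removed
  7: removed
Step 2: Map x * 2 on filtered [16, 18, 18]:
  16 -> 32
  18 -> 36
  18 -> 36
Therefore output = [32, 36, 36].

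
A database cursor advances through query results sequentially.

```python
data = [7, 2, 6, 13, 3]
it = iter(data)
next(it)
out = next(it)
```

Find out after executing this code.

Step 1: Create iterator over [7, 2, 6, 13, 3].
Step 2: next() consumes 7.
Step 3: next() returns 2.
Therefore out = 2.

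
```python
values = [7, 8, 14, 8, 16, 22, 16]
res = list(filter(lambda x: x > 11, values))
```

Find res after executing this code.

Step 1: Filter elements > 11:
  7: removed
  8: removed
  14: kept
  8: removed
  16: kept
  22: kept
  16: kept
Therefore res = [14, 16, 22, 16].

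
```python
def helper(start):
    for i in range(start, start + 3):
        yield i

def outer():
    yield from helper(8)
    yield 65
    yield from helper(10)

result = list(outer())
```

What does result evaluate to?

Step 1: outer() delegates to helper(8):
  yield 8
  yield 9
  yield 10
Step 2: yield 65
Step 3: Delegates to helper(10):
  yield 10
  yield 11
  yield 12
Therefore result = [8, 9, 10, 65, 10, 11, 12].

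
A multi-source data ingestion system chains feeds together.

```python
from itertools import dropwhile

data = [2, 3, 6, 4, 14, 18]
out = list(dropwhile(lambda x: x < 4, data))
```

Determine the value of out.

Step 1: dropwhile drops elements while < 4:
  2 < 4: dropped
  3 < 4: dropped
  6: kept (dropping stopped)
Step 2: Remaining elements kept regardless of condition.
Therefore out = [6, 4, 14, 18].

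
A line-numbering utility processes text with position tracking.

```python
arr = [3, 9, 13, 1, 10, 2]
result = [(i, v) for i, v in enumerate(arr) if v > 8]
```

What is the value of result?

Step 1: Filter enumerate([3, 9, 13, 1, 10, 2]) keeping v > 8:
  (0, 3): 3 <= 8, excluded
  (1, 9): 9 > 8, included
  (2, 13): 13 > 8, included
  (3, 1): 1 <= 8, excluded
  (4, 10): 10 > 8, included
  (5, 2): 2 <= 8, excluded
Therefore result = [(1, 9), (2, 13), (4, 10)].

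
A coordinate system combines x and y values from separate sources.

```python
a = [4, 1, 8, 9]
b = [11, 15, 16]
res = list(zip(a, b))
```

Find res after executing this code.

Step 1: zip stops at shortest (len(a)=4, len(b)=3):
  Index 0: (4, 11)
  Index 1: (1, 15)
  Index 2: (8, 16)
Step 2: Last element of a (9) has no pair, dropped.
Therefore res = [(4, 11), (1, 15), (8, 16)].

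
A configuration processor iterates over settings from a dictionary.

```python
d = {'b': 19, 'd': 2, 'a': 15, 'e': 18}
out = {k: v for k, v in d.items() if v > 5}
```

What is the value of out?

Step 1: Filter items where value > 5:
  'b': 19 > 5: kept
  'd': 2 <= 5: removed
  'a': 15 > 5: kept
  'e': 18 > 5: kept
Therefore out = {'b': 19, 'a': 15, 'e': 18}.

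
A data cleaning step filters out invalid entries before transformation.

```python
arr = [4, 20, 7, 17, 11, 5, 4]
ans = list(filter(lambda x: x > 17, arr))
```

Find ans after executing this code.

Step 1: Filter elements > 17:
  4: removed
  20: kept
  7: removed
  17: removed
  11: removed
  5: removed
  4: removed
Therefore ans = [20].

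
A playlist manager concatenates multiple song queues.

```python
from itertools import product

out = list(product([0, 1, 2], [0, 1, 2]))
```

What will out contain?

Step 1: product([0, 1, 2], [0, 1, 2]) gives all pairs:
  (0, 0)
  (0, 1)
  (0, 2)
  (1, 0)
  (1, 1)
  (1, 2)
  (2, 0)
  (2, 1)
  (2, 2)
Therefore out = [(0, 0), (0, 1), (0, 2), (1, 0), (1, 1), (1, 2), (2, 0), (2, 1), (2, 2)].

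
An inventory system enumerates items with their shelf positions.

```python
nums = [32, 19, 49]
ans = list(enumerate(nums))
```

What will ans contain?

Step 1: enumerate pairs each element with its index:
  (0, 32)
  (1, 19)
  (2, 49)
Therefore ans = [(0, 32), (1, 19), (2, 49)].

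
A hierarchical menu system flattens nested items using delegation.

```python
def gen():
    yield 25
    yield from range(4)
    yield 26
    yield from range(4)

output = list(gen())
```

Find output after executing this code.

Step 1: Trace yields in order:
  yield 25
  yield 0
  yield 1
  yield 2
  yield 3
  yield 26
  yield 0
  yield 1
  yield 2
  yield 3
Therefore output = [25, 0, 1, 2, 3, 26, 0, 1, 2, 3].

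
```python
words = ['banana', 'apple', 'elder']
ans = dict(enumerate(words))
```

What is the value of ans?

Step 1: enumerate pairs indices with words:
  0 -> 'banana'
  1 -> 'apple'
  2 -> 'elder'
Therefore ans = {0: 'banana', 1: 'apple', 2: 'elder'}.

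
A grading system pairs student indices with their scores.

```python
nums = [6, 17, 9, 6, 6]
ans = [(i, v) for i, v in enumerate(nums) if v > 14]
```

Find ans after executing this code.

Step 1: Filter enumerate([6, 17, 9, 6, 6]) keeping v > 14:
  (0, 6): 6 <= 14, excluded
  (1, 17): 17 > 14, included
  (2, 9): 9 <= 14, excluded
  (3, 6): 6 <= 14, excluded
  (4, 6): 6 <= 14, excluded
Therefore ans = [(1, 17)].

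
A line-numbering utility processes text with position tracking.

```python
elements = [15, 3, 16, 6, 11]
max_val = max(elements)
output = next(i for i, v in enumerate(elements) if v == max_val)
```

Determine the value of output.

Step 1: max([15, 3, 16, 6, 11]) = 16.
Step 2: Find first index where value == 16:
  Index 0: 15 != 16
  Index 1: 3 != 16
  Index 2: 16 == 16, found!
Therefore output = 2.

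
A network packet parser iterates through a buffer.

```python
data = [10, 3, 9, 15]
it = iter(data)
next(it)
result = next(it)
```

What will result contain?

Step 1: Create iterator over [10, 3, 9, 15].
Step 2: next() consumes 10.
Step 3: next() returns 3.
Therefore result = 3.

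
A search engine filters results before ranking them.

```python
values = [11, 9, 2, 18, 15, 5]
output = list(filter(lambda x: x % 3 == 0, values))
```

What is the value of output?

Step 1: Filter elements divisible by 3:
  11 % 3 = 2: removed
  9 % 3 = 0: kept
  2 % 3 = 2: removed
  18 % 3 = 0: kept
  15 % 3 = 0: kept
  5 % 3 = 2: removed
Therefore output = [9, 18, 15].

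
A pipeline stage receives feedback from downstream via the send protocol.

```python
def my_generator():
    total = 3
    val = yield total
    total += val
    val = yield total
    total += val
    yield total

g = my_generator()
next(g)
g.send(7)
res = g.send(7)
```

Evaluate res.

Step 1: next() -> yield total=3.
Step 2: send(7) -> val=7, total = 3+7 = 10, yield 10.
Step 3: send(7) -> val=7, total = 10+7 = 17, yield 17.
Therefore res = 17.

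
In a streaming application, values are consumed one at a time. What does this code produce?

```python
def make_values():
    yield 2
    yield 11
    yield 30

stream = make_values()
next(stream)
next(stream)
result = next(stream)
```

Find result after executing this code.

Step 1: make_values() creates a generator.
Step 2: next(stream) yields 2 (consumed and discarded).
Step 3: next(stream) yields 11 (consumed and discarded).
Step 4: next(stream) yields 30, assigned to result.
Therefore result = 30.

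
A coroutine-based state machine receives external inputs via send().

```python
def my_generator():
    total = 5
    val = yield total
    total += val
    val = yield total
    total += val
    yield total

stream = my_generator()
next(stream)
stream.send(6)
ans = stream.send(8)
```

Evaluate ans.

Step 1: next() -> yield total=5.
Step 2: send(6) -> val=6, total = 5+6 = 11, yield 11.
Step 3: send(8) -> val=8, total = 11+8 = 19, yield 19.
Therefore ans = 19.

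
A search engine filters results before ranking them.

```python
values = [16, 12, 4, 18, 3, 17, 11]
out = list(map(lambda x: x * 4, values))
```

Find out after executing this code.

Step 1: Apply lambda x: x * 4 to each element:
  16 -> 64
  12 -> 48
  4 -> 16
  18 -> 72
  3 -> 12
  17 -> 68
  11 -> 44
Therefore out = [64, 48, 16, 72, 12, 68, 44].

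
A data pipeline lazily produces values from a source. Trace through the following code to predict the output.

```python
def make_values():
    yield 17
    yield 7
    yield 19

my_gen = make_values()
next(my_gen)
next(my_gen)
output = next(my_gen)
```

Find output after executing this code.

Step 1: make_values() creates a generator.
Step 2: next(my_gen) yields 17 (consumed and discarded).
Step 3: next(my_gen) yields 7 (consumed and discarded).
Step 4: next(my_gen) yields 19, assigned to output.
Therefore output = 19.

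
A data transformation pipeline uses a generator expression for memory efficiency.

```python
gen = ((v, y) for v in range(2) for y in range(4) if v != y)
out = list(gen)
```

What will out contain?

Step 1: Nested generator over range(2) x range(4) where v != y:
  (0, 0): excluded (v == y)
  (0, 1): included
  (0, 2): included
  (0, 3): included
  (1, 0): included
  (1, 1): excluded (v == y)
  (1, 2): included
  (1, 3): included
Therefore out = [(0, 1), (0, 2), (0, 3), (1, 0), (1, 2), (1, 3)].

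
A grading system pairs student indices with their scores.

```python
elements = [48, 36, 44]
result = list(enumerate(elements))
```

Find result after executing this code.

Step 1: enumerate pairs each element with its index:
  (0, 48)
  (1, 36)
  (2, 44)
Therefore result = [(0, 48), (1, 36), (2, 44)].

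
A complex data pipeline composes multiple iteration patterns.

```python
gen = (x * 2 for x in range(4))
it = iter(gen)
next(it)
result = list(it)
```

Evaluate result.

Step 1: Generator produces [0, 2, 4, 6].
Step 2: next(it) consumes first element (0).
Step 3: list(it) collects remaining: [2, 4, 6].
Therefore result = [2, 4, 6].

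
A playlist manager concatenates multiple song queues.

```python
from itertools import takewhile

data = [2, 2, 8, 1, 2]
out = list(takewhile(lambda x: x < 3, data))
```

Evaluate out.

Step 1: takewhile stops at first element >= 3:
  2 < 3: take
  2 < 3: take
  8 >= 3: stop
Therefore out = [2, 2].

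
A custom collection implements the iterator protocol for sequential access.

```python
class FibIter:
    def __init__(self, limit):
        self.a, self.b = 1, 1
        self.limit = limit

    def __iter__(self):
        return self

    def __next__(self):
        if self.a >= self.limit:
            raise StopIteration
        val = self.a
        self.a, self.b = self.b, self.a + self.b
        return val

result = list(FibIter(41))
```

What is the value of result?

Step 1: Fibonacci-like sequence (a=1, b=1) until >= 41:
  Yield 1, then a,b = 1,2
  Yield 1, then a,b = 2,3
  Yield 2, then a,b = 3,5
  Yield 3, then a,b = 5,8
  Yield 5, then a,b = 8,13
  Yield 8, then a,b = 13,21
  Yield 13, then a,b = 21,34
  Yield 21, then a,b = 34,55
  Yield 34, then a,b = 55,89
Step 2: 55 >= 41, stop.
Therefore result = [1, 1, 2, 3, 5, 8, 13, 21, 34].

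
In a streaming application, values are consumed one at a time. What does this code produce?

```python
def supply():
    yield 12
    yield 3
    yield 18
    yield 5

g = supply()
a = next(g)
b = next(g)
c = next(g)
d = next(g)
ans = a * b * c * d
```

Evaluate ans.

Step 1: Create generator and consume all values:
  a = next(g) = 12
  b = next(g) = 3
  c = next(g) = 18
  d = next(g) = 5
Step 2: ans = 12 * 3 * 18 * 5 = 3240.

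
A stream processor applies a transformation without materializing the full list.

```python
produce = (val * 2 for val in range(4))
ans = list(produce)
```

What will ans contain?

Step 1: For each val in range(4), compute val*2:
  val=0: 0*2 = 0
  val=1: 1*2 = 2
  val=2: 2*2 = 4
  val=3: 3*2 = 6
Therefore ans = [0, 2, 4, 6].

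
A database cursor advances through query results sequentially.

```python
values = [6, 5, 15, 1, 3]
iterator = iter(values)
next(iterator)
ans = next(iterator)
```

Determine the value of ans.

Step 1: Create iterator over [6, 5, 15, 1, 3].
Step 2: next() consumes 6.
Step 3: next() returns 5.
Therefore ans = 5.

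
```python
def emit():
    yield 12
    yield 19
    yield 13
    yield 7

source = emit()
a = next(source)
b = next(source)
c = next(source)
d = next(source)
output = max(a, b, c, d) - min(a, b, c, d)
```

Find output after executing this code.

Step 1: Create generator and consume all values:
  a = next(source) = 12
  b = next(source) = 19
  c = next(source) = 13
  d = next(source) = 7
Step 2: max = 19, min = 7, output = 19 - 7 = 12.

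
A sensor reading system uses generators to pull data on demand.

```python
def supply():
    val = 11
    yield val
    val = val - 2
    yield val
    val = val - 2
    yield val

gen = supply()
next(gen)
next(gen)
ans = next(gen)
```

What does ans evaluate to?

Step 1: Trace through generator execution:
  Yield 1: val starts at 11, yield 11
  Yield 2: val = 11 - 2 = 9, yield 9
  Yield 3: val = 9 - 2 = 7, yield 7
Step 2: First next() gets 11, second next() gets the second value, third next() yields 7.
Therefore ans = 7.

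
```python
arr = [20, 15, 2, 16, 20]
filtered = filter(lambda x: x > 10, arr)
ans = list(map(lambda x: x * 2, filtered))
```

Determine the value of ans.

Step 1: Filter arr for elements > 10:
  20: kept
  15: kept
  2: removed
  16: kept
  20: kept
Step 2: Map x * 2 on filtered [20, 15, 16, 20]:
  20 -> 40
  15 -> 30
  16 -> 32
  20 -> 40
Therefore ans = [40, 30, 32, 40].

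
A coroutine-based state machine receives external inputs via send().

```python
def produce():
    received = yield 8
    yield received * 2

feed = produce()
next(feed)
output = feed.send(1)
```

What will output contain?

Step 1: next(feed) advances to first yield, producing 8.
Step 2: send(1) resumes, received = 1.
Step 3: yield received * 2 = 1 * 2 = 2.
Therefore output = 2.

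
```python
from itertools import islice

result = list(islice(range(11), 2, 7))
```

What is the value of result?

Step 1: islice(range(11), 2, 7) takes elements at indices [2, 7).
Step 2: Elements: [2, 3, 4, 5, 6].
Therefore result = [2, 3, 4, 5, 6].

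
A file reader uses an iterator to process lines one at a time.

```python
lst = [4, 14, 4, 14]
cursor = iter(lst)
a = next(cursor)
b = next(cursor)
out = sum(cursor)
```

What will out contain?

Step 1: Create iterator over [4, 14, 4, 14].
Step 2: a = next() = 4, b = next() = 14.
Step 3: sum() of remaining [4, 14] = 18.
Therefore out = 18.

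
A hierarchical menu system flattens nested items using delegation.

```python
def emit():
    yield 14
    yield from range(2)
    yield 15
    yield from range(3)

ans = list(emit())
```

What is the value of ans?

Step 1: Trace yields in order:
  yield 14
  yield 0
  yield 1
  yield 15
  yield 0
  yield 1
  yield 2
Therefore ans = [14, 0, 1, 15, 0, 1, 2].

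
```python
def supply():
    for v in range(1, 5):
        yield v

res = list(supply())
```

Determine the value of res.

Step 1: The generator yields each value from range(1, 5).
Step 2: list() consumes all yields: [1, 2, 3, 4].
Therefore res = [1, 2, 3, 4].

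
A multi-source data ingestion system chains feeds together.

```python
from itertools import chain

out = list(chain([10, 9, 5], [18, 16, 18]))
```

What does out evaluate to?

Step 1: chain() concatenates iterables: [10, 9, 5] + [18, 16, 18].
Therefore out = [10, 9, 5, 18, 16, 18].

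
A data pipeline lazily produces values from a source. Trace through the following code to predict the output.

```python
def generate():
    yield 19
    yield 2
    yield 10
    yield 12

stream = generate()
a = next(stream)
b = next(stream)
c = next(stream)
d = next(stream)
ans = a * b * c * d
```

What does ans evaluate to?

Step 1: Create generator and consume all values:
  a = next(stream) = 19
  b = next(stream) = 2
  c = next(stream) = 10
  d = next(stream) = 12
Step 2: ans = 19 * 2 * 10 * 12 = 4560.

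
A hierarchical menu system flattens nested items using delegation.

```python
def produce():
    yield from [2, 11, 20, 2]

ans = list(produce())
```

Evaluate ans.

Step 1: yield from delegates to the iterable, yielding each element.
Step 2: Collected values: [2, 11, 20, 2].
Therefore ans = [2, 11, 20, 2].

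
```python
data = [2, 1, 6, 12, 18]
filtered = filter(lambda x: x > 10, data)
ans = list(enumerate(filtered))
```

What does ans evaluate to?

Step 1: Filter [2, 1, 6, 12, 18] for > 10: [12, 18].
Step 2: enumerate re-indexes from 0: [(0, 12), (1, 18)].
Therefore ans = [(0, 12), (1, 18)].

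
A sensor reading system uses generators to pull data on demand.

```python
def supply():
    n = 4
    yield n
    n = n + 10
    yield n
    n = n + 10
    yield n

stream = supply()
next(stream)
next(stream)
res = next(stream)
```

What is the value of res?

Step 1: Trace through generator execution:
  Yield 1: n starts at 4, yield 4
  Yield 2: n = 4 + 10 = 14, yield 14
  Yield 3: n = 14 + 10 = 24, yield 24
Step 2: First next() gets 4, second next() gets the second value, third next() yields 24.
Therefore res = 24.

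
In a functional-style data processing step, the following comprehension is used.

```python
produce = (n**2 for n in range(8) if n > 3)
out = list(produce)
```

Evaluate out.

Step 1: For range(8), keep n > 3, then square:
  n=0: 0 <= 3, excluded
  n=1: 1 <= 3, excluded
  n=2: 2 <= 3, excluded
  n=3: 3 <= 3, excluded
  n=4: 4 > 3, yield 4**2 = 16
  n=5: 5 > 3, yield 5**2 = 25
  n=6: 6 > 3, yield 6**2 = 36
  n=7: 7 > 3, yield 7**2 = 49
Therefore out = [16, 25, 36, 49].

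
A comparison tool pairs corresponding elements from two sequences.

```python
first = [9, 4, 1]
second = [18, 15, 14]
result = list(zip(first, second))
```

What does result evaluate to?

Step 1: zip pairs elements at same index:
  Index 0: (9, 18)
  Index 1: (4, 15)
  Index 2: (1, 14)
Therefore result = [(9, 18), (4, 15), (1, 14)].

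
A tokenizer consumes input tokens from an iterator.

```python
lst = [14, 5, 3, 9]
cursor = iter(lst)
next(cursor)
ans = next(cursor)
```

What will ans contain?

Step 1: Create iterator over [14, 5, 3, 9].
Step 2: next() consumes 14.
Step 3: next() returns 5.
Therefore ans = 5.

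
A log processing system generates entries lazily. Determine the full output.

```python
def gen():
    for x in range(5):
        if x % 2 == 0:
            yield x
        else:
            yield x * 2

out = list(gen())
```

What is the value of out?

Step 1: For each x in range(5), yield x if even, else x*2:
  x=0 (even): yield 0
  x=1 (odd): yield 1*2 = 2
  x=2 (even): yield 2
  x=3 (odd): yield 3*2 = 6
  x=4 (even): yield 4
Therefore out = [0, 2, 2, 6, 4].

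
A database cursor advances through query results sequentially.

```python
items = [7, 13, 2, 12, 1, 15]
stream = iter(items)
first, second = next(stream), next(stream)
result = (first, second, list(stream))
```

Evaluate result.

Step 1: Create iterator over [7, 13, 2, 12, 1, 15].
Step 2: first = 7, second = 13.
Step 3: Remaining elements: [2, 12, 1, 15].
Therefore result = (7, 13, [2, 12, 1, 15]).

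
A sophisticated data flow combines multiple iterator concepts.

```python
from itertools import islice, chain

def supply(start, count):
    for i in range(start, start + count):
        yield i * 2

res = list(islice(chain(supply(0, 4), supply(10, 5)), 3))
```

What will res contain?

Step 1: supply(0, 4) yields [0, 2, 4, 6].
Step 2: supply(10, 5) yields [20, 22, 24, 26, 28].
Step 3: chain concatenates: [0, 2, 4, 6, 20, 22, 24, 26, 28].
Step 4: islice takes first 3: [0, 2, 4].
Therefore res = [0, 2, 4].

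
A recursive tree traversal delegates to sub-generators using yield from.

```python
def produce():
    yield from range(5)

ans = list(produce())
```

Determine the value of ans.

Step 1: yield from delegates to the iterable, yielding each element.
Step 2: Collected values: [0, 1, 2, 3, 4].
Therefore ans = [0, 1, 2, 3, 4].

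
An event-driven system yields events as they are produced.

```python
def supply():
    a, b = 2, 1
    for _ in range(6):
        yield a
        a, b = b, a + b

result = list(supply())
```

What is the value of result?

Step 1: Fibonacci-like sequence starting with a=2, b=1:
  Iteration 1: yield a=2, then a,b = 1,3
  Iteration 2: yield a=1, then a,b = 3,4
  Iteration 3: yield a=3, then a,b = 4,7
  Iteration 4: yield a=4, then a,b = 7,11
  Iteration 5: yield a=7, then a,b = 11,18
  Iteration 6: yield a=11, then a,b = 18,29
Therefore result = [2, 1, 3, 4, 7, 11].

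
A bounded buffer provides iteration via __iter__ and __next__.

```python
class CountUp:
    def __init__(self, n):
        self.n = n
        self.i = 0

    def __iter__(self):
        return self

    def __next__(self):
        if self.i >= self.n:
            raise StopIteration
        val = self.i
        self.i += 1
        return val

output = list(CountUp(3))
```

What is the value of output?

Step 1: CountUp(3) creates an iterator counting 0 to 2.
Step 2: list() consumes all values: [0, 1, 2].
Therefore output = [0, 1, 2].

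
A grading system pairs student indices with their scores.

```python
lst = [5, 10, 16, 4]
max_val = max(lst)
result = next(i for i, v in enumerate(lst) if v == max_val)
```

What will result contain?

Step 1: max([5, 10, 16, 4]) = 16.
Step 2: Find first index where value == 16:
  Index 0: 5 != 16
  Index 1: 10 != 16
  Index 2: 16 == 16, found!
Therefore result = 2.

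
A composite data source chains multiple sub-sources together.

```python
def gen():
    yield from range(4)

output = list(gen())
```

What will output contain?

Step 1: yield from delegates to the iterable, yielding each element.
Step 2: Collected values: [0, 1, 2, 3].
Therefore output = [0, 1, 2, 3].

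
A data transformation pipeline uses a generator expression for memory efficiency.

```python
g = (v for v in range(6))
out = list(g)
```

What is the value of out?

Step 1: Generator expression iterates range(6): [0, 1, 2, 3, 4, 5].
Step 2: list() collects all values.
Therefore out = [0, 1, 2, 3, 4, 5].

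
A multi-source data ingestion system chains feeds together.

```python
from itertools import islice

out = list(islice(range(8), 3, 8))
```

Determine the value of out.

Step 1: islice(range(8), 3, 8) takes elements at indices [3, 8).
Step 2: Elements: [3, 4, 5, 6, 7].
Therefore out = [3, 4, 5, 6, 7].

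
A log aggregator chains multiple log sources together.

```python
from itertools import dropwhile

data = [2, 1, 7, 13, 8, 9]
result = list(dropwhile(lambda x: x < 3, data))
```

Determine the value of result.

Step 1: dropwhile drops elements while < 3:
  2 < 3: dropped
  1 < 3: dropped
  7: kept (dropping stopped)
Step 2: Remaining elements kept regardless of condition.
Therefore result = [7, 13, 8, 9].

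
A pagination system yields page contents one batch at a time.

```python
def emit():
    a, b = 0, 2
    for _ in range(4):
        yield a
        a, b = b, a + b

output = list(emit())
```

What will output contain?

Step 1: Fibonacci-like sequence starting with a=0, b=2:
  Iteration 1: yield a=0, then a,b = 2,2
  Iteration 2: yield a=2, then a,b = 2,4
  Iteration 3: yield a=2, then a,b = 4,6
  Iteration 4: yield a=4, then a,b = 6,10
Therefore output = [0, 2, 2, 4].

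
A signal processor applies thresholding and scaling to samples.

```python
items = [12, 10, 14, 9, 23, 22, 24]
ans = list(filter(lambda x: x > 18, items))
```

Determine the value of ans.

Step 1: Filter elements > 18:
  12: removed
  10: removed
  14: removed
  9: removed
  23: kept
  22: kept
  24: kept
Therefore ans = [23, 22, 24].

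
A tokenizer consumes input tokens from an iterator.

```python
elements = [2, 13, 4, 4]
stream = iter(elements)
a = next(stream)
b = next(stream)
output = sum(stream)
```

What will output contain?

Step 1: Create iterator over [2, 13, 4, 4].
Step 2: a = next() = 2, b = next() = 13.
Step 3: sum() of remaining [4, 4] = 8.
Therefore output = 8.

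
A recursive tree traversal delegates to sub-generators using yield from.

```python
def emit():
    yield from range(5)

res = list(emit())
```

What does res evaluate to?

Step 1: yield from delegates to the iterable, yielding each element.
Step 2: Collected values: [0, 1, 2, 3, 4].
Therefore res = [0, 1, 2, 3, 4].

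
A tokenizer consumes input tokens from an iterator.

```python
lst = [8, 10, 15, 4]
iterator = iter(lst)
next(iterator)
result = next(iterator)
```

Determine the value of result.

Step 1: Create iterator over [8, 10, 15, 4].
Step 2: next() consumes 8.
Step 3: next() returns 10.
Therefore result = 10.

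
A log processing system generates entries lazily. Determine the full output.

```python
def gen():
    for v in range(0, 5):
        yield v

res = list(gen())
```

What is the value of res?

Step 1: The generator yields each value from range(0, 5).
Step 2: list() consumes all yields: [0, 1, 2, 3, 4].
Therefore res = [0, 1, 2, 3, 4].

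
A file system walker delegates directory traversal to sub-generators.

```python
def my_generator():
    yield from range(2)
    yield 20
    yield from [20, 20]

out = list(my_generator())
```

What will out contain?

Step 1: Trace yields in order:
  yield 0
  yield 1
  yield 20
  yield 20
  yield 20
Therefore out = [0, 1, 20, 20, 20].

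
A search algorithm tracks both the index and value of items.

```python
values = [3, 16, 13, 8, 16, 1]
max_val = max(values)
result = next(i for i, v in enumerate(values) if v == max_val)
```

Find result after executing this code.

Step 1: max([3, 16, 13, 8, 16, 1]) = 16.
Step 2: Find first index where value == 16:
  Index 0: 3 != 16
  Index 1: 16 == 16, found!
Therefore result = 1.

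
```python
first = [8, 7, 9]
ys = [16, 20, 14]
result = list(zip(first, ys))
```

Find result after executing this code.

Step 1: zip pairs elements at same index:
  Index 0: (8, 16)
  Index 1: (7, 20)
  Index 2: (9, 14)
Therefore result = [(8, 16), (7, 20), (9, 14)].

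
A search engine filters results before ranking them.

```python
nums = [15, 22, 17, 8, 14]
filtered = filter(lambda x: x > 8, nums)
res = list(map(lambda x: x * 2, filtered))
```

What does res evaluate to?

Step 1: Filter nums for elements > 8:
  15: kept
  22: kept
  17: kept
  8: removed
  14: kept
Step 2: Map x * 2 on filtered [15, 22, 17, 14]:
  15 -> 30
  22 -> 44
  17 -> 34
  14 -> 28
Therefore res = [30, 44, 34, 28].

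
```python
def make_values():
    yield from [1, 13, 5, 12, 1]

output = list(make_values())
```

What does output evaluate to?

Step 1: yield from delegates to the iterable, yielding each element.
Step 2: Collected values: [1, 13, 5, 12, 1].
Therefore output = [1, 13, 5, 12, 1].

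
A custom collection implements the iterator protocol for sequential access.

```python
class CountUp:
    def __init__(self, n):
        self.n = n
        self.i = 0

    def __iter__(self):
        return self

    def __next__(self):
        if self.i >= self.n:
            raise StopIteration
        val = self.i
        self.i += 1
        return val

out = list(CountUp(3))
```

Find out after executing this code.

Step 1: CountUp(3) creates an iterator counting 0 to 2.
Step 2: list() consumes all values: [0, 1, 2].
Therefore out = [0, 1, 2].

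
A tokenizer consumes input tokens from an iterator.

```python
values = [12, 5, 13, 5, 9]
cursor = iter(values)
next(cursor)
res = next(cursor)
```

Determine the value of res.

Step 1: Create iterator over [12, 5, 13, 5, 9].
Step 2: next() consumes 12.
Step 3: next() returns 5.
Therefore res = 5.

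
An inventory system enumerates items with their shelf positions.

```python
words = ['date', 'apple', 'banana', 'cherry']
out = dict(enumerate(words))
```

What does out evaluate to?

Step 1: enumerate pairs indices with words:
  0 -> 'date'
  1 -> 'apple'
  2 -> 'banana'
  3 -> 'cherry'
Therefore out = {0: 'date', 1: 'apple', 2: 'banana', 3: 'cherry'}.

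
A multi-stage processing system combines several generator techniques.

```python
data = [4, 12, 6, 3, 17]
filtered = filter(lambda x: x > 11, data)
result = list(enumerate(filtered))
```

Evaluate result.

Step 1: Filter [4, 12, 6, 3, 17] for > 11: [12, 17].
Step 2: enumerate re-indexes from 0: [(0, 12), (1, 17)].
Therefore result = [(0, 12), (1, 17)].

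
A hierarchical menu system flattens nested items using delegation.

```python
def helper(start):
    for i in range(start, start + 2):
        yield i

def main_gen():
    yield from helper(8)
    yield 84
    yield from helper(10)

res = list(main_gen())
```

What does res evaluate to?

Step 1: main_gen() delegates to helper(8):
  yield 8
  yield 9
Step 2: yield 84
Step 3: Delegates to helper(10):
  yield 10
  yield 11
Therefore res = [8, 9, 84, 10, 11].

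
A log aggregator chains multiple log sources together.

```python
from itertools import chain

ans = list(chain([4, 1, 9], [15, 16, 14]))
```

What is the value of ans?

Step 1: chain() concatenates iterables: [4, 1, 9] + [15, 16, 14].
Therefore ans = [4, 1, 9, 15, 16, 14].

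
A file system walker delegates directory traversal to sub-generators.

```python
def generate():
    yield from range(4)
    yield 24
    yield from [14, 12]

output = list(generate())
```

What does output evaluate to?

Step 1: Trace yields in order:
  yield 0
  yield 1
  yield 2
  yield 3
  yield 24
  yield 14
  yield 12
Therefore output = [0, 1, 2, 3, 24, 14, 12].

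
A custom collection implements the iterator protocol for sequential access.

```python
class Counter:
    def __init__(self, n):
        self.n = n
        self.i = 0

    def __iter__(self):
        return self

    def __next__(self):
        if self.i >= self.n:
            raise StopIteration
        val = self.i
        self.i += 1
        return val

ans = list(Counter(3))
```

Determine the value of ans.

Step 1: Counter(3) creates an iterator counting 0 to 2.
Step 2: list() consumes all values: [0, 1, 2].
Therefore ans = [0, 1, 2].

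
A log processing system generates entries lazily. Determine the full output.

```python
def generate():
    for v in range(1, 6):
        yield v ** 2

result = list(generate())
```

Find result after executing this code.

Step 1: For each v in range(1, 6), yield v**2:
  v=1: yield 1**2 = 1
  v=2: yield 2**2 = 4
  v=3: yield 3**2 = 9
  v=4: yield 4**2 = 16
  v=5: yield 5**2 = 25
Therefore result = [1, 4, 9, 16, 25].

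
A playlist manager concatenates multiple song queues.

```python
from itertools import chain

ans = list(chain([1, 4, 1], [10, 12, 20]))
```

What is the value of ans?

Step 1: chain() concatenates iterables: [1, 4, 1] + [10, 12, 20].
Therefore ans = [1, 4, 1, 10, 12, 20].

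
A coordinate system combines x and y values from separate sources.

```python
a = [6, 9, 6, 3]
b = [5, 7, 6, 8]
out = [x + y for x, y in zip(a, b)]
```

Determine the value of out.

Step 1: Add corresponding elements:
  6 + 5 = 11
  9 + 7 = 16
  6 + 6 = 12
  3 + 8 = 11
Therefore out = [11, 16, 12, 11].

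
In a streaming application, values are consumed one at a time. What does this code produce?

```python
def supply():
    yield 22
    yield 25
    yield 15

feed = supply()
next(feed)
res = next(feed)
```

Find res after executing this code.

Step 1: supply() creates a generator.
Step 2: next(feed) yields 22 (consumed and discarded).
Step 3: next(feed) yields 25, assigned to res.
Therefore res = 25.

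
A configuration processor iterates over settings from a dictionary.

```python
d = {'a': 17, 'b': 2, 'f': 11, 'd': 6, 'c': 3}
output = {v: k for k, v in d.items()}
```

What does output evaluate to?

Step 1: Invert dict (swap keys and values):
  'a': 17 -> 17: 'a'
  'b': 2 -> 2: 'b'
  'f': 11 -> 11: 'f'
  'd': 6 -> 6: 'd'
  'c': 3 -> 3: 'c'
Therefore output = {17: 'a', 2: 'b', 11: 'f', 6: 'd', 3: 'c'}.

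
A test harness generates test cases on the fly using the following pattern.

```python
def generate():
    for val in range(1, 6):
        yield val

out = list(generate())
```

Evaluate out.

Step 1: The generator yields each value from range(1, 6).
Step 2: list() consumes all yields: [1, 2, 3, 4, 5].
Therefore out = [1, 2, 3, 4, 5].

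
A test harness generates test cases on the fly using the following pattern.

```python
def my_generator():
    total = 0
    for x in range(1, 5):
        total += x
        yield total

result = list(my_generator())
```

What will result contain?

Step 1: Generator accumulates running sum:
  x=1: total = 1, yield 1
  x=2: total = 3, yield 3
  x=3: total = 6, yield 6
  x=4: total = 10, yield 10
Therefore result = [1, 3, 6, 10].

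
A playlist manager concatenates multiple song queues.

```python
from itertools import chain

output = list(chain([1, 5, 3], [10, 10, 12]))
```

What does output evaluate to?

Step 1: chain() concatenates iterables: [1, 5, 3] + [10, 10, 12].
Therefore output = [1, 5, 3, 10, 10, 12].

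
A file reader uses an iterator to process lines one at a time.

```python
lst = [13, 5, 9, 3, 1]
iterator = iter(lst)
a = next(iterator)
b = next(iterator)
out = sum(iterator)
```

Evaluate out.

Step 1: Create iterator over [13, 5, 9, 3, 1].
Step 2: a = next() = 13, b = next() = 5.
Step 3: sum() of remaining [9, 3, 1] = 13.
Therefore out = 13.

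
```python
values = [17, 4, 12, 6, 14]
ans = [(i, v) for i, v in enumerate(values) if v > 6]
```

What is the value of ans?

Step 1: Filter enumerate([17, 4, 12, 6, 14]) keeping v > 6:
  (0, 17): 17 > 6, included
  (1, 4): 4 <= 6, excluded
  (2, 12): 12 > 6, included
  (3, 6): 6 <= 6, excluded
  (4, 14): 14 > 6, included
Therefore ans = [(0, 17), (2, 12), (4, 14)].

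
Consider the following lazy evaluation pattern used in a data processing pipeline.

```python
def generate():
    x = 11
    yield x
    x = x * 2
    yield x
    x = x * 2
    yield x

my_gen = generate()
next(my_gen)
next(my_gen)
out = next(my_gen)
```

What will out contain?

Step 1: Trace through generator execution:
  Yield 1: x starts at 11, yield 11
  Yield 2: x = 11 * 2 = 22, yield 22
  Yield 3: x = 22 * 2 = 44, yield 44
Step 2: First next() gets 11, second next() gets the second value, third next() yields 44.
Therefore out = 44.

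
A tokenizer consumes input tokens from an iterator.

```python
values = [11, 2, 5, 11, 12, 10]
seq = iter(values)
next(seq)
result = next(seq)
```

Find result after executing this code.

Step 1: Create iterator over [11, 2, 5, 11, 12, 10].
Step 2: next() consumes 11.
Step 3: next() returns 2.
Therefore result = 2.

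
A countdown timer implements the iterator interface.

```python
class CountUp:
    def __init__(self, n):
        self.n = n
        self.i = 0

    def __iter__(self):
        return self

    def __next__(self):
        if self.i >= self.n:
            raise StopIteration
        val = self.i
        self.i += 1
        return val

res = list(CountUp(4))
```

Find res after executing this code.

Step 1: CountUp(4) creates an iterator counting 0 to 3.
Step 2: list() consumes all values: [0, 1, 2, 3].
Therefore res = [0, 1, 2, 3].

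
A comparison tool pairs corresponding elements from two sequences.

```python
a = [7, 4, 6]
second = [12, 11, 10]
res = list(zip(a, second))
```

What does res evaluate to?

Step 1: zip pairs elements at same index:
  Index 0: (7, 12)
  Index 1: (4, 11)
  Index 2: (6, 10)
Therefore res = [(7, 12), (4, 11), (6, 10)].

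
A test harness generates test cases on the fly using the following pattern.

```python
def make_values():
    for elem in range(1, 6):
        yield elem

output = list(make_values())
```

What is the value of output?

Step 1: The generator yields each value from range(1, 6).
Step 2: list() consumes all yields: [1, 2, 3, 4, 5].
Therefore output = [1, 2, 3, 4, 5].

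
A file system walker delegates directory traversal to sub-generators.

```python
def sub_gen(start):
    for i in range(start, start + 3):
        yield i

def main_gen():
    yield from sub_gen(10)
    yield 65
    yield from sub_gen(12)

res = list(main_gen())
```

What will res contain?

Step 1: main_gen() delegates to sub_gen(10):
  yield 10
  yield 11
  yield 12
Step 2: yield 65
Step 3: Delegates to sub_gen(12):
  yield 12
  yield 13
  yield 14
Therefore res = [10, 11, 12, 65, 12, 13, 14].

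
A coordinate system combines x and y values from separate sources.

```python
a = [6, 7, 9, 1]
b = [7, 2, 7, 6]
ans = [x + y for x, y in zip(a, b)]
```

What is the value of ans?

Step 1: Add corresponding elements:
  6 + 7 = 13
  7 + 2 = 9
  9 + 7 = 16
  1 + 6 = 7
Therefore ans = [13, 9, 16, 7].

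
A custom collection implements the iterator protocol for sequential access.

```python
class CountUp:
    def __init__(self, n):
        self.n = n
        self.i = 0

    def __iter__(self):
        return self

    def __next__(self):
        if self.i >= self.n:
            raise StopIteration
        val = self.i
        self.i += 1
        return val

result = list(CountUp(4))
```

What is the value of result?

Step 1: CountUp(4) creates an iterator counting 0 to 3.
Step 2: list() consumes all values: [0, 1, 2, 3].
Therefore result = [0, 1, 2, 3].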